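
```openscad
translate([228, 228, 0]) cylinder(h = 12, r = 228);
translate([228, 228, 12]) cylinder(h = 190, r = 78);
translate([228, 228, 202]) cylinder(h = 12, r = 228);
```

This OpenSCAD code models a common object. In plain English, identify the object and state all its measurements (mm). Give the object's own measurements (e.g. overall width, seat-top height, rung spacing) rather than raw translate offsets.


A spool: two coaxial disc flanges of radius 228 mm and thickness 12 mm, joined by a core cylinder of radius 78 mm and height 190 mm. The lower flange rests on z = 0 and the three cylinders share a vertical axis.


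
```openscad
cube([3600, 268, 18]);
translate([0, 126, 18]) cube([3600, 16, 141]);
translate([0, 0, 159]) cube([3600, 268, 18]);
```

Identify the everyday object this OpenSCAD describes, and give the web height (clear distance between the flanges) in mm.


An I-beam. The web height is 141 mm.

Two wide flanges with a thin centred web — an I-beam. Overall 177 mm minus two 18 mm flanges gives a web of 177 − 2·18 = 141 mm.


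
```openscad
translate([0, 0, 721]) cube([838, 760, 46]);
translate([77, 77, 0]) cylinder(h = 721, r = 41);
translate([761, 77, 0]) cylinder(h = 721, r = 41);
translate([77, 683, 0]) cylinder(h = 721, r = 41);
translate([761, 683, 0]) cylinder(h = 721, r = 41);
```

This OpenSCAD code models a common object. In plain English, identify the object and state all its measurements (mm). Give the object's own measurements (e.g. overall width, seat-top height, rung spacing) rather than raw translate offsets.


A rectangular dining table. The top is 838×760×46 mm with its upper surface at z = 767 mm. It stands on four round legs of 82 mm diameter, each leg's bounding box inset 36 mm from the nearest pair of top edges, running from the floor to the underside of the top.


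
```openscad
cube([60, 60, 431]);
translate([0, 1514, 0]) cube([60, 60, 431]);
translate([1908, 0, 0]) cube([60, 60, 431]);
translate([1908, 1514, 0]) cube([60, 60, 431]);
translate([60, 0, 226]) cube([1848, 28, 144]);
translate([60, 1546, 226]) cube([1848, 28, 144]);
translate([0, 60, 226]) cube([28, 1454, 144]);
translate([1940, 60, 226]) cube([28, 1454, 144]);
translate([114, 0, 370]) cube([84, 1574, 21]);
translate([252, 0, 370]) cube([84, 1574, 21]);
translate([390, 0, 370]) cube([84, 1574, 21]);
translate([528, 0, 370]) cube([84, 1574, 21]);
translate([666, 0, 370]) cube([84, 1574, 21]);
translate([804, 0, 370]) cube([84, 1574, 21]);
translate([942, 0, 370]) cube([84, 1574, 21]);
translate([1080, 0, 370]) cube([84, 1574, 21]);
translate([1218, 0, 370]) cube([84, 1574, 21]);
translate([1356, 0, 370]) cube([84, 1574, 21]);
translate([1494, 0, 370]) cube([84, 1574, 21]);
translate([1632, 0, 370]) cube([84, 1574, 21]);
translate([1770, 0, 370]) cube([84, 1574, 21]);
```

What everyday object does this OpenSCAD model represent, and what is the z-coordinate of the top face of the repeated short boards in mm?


A bed frame. The slat-top height is 391 mm.

Four posts, four rails, and a row of slats — a bed frame. Slats sit on the rails at z = 226 + 144 = 370; with slat thickness 21, the top is 391 mm.


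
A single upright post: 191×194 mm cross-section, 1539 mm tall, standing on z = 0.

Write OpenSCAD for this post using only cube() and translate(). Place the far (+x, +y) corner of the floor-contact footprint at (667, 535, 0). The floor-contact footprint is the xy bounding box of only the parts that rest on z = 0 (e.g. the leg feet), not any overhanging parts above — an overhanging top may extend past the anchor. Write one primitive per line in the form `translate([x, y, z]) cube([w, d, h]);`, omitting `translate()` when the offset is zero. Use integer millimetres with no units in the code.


translate([476, 341, 0]) cube([191, 194, 1539]);


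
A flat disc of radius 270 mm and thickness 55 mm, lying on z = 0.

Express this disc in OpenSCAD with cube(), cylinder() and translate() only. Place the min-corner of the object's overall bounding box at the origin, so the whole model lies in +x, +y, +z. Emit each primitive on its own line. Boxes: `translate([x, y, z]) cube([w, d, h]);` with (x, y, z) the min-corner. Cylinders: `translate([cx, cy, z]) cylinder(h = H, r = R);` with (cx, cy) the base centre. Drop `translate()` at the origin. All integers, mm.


translate([270, 270, 0]) cylinder(h = 55, r = 270);


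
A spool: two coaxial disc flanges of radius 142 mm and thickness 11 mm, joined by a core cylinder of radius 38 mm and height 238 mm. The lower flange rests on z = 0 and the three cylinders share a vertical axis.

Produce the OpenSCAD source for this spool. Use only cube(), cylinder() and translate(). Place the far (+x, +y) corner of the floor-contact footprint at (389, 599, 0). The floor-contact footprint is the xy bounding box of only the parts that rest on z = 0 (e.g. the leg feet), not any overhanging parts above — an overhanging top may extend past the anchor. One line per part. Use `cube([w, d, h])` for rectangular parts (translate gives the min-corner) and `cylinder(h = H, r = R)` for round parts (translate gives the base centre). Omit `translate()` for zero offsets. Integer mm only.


translate([247, 457, 0]) cylinder(h = 11, r = 142);
translate([247, 457, 11]) cylinder(h = 238, r = 38);
translate([247, 457, 249]) cylinder(h = 11, r = 142);


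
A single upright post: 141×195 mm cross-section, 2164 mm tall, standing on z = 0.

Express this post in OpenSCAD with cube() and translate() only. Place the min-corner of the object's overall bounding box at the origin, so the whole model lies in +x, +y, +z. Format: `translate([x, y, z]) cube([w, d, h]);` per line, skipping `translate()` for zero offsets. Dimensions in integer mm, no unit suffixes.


cube([141, 195, 2164]);


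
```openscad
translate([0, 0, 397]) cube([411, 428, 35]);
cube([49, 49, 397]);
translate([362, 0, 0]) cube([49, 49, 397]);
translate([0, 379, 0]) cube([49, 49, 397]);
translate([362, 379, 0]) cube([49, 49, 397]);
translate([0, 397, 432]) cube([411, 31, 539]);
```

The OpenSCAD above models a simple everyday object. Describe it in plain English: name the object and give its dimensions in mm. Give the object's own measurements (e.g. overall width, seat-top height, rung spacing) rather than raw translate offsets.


A chair. The seat is a 411×428×35 mm slab with its top at z = 432 mm, on four 49×49 mm corner legs (flush with the seat edges, standing on z = 0). A flat backrest 31 mm thick, 539 mm tall, spans the full seat width and rises from the seat top along its +y edge, rear face flush with the rear of the seat.


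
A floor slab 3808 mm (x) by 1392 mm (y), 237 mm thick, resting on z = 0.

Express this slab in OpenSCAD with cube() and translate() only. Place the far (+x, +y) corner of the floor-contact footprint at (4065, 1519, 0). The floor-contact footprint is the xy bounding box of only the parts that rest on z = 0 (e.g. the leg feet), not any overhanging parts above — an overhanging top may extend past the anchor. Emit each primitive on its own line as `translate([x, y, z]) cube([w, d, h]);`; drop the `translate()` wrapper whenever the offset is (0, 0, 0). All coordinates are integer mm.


translate([257, 127, 0]) cube([3808, 1392, 237]);


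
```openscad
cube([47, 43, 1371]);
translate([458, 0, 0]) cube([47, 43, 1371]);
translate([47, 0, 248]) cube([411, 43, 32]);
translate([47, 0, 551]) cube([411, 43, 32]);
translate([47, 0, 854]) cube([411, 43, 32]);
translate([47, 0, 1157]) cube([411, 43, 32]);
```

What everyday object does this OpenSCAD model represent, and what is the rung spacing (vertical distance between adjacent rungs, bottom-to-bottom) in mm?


A ladder. The rung spacing is 303 mm.

Two tall 47×43 posts with 4 short bars between them — a ladder. Adjacent rungs sit at z = 248 and z = 551, so the spacing is 551 − 248 = 303 mm.


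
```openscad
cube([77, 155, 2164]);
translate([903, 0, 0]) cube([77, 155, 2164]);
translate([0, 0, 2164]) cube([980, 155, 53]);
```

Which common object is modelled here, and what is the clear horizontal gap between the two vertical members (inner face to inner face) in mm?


A door frame. The clear opening width is 826 mm.

Two 2164 mm tall posts with a header on top — a door frame. The left jamb is 77 mm wide at x = 0; the right jamb starts at x = 903. The clear opening is 903 − 77 = 826 mm.


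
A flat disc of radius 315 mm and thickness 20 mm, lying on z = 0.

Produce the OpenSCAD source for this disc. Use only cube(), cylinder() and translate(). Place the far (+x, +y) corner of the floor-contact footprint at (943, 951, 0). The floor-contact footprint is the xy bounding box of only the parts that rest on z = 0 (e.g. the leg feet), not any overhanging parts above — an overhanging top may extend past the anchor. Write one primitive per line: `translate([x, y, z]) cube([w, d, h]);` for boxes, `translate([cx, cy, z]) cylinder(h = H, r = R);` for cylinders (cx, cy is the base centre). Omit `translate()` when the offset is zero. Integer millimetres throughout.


translate([628, 636, 0]) cylinder(h = 20, r = 315);


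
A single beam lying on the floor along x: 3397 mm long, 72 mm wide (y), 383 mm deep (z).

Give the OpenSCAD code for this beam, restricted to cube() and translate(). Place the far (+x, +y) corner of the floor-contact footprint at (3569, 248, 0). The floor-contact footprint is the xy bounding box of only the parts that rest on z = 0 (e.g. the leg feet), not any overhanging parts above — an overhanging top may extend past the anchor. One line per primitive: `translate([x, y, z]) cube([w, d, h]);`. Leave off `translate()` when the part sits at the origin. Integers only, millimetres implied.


translate([172, 176, 0]) cube([3397, 72, 383]);


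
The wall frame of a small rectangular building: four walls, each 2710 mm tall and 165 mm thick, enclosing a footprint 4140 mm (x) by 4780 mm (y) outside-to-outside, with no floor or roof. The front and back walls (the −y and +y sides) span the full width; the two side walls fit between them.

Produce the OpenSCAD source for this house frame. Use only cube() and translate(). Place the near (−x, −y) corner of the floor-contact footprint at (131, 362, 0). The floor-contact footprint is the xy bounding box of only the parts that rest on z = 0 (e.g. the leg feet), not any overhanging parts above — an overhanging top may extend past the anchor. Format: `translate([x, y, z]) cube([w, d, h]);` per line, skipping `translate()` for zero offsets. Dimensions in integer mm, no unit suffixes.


translate([131, 362, 0]) cube([4140, 165, 2710]);
translate([131, 4977, 0]) cube([4140, 165, 2710]);
translate([131, 527, 0]) cube([165, 4450, 2710]);
translate([4106, 527, 0]) cube([165, 4450, 2710]);


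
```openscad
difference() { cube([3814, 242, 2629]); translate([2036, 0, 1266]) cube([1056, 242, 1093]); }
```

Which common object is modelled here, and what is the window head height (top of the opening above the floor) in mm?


A wall with a window opening. The window head height is 2359 mm.

A wall with a rectangular opening subtracted — a window. Sill at z = 1266, opening 1093 mm tall, so the head is at 1266 + 1093 = 2359 mm.


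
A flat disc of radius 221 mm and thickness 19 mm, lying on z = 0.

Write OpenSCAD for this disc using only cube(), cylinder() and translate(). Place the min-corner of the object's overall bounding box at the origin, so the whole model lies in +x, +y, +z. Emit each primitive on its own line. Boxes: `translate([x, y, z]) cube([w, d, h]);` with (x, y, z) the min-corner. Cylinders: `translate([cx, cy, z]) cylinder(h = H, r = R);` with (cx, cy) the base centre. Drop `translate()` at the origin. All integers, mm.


translate([221, 221, 0]) cylinder(h = 19, r = 221);


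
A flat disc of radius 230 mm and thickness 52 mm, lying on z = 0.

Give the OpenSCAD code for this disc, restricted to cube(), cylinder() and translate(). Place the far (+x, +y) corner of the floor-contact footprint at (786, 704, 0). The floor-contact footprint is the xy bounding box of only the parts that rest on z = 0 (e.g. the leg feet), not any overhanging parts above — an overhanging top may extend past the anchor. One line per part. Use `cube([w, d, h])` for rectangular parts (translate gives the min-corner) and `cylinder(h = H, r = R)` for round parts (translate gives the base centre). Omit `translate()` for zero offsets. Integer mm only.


translate([556, 474, 0]) cylinder(h = 52, r = 230);


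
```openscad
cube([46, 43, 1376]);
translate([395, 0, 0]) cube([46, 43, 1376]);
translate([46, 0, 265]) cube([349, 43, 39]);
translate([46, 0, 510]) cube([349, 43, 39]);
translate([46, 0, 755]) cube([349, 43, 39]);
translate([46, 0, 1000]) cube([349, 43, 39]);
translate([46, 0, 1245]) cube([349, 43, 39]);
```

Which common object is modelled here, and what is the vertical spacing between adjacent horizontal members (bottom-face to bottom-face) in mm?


A ladder. The rung spacing is 245 mm.

Two tall 46×43 posts with 5 short bars between them — a ladder. Adjacent rungs sit at z = 265 and z = 510, so the spacing is 510 − 265 = 245 mm.


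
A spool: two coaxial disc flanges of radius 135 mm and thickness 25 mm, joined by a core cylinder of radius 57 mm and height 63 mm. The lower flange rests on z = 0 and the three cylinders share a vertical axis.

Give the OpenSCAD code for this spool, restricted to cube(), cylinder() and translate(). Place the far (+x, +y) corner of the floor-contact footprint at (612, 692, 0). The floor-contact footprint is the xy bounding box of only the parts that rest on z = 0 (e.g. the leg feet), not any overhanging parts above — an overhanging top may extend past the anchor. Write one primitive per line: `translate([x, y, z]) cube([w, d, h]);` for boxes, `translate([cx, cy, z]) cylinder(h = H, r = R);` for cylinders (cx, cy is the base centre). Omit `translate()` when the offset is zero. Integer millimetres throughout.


translate([477, 557, 0]) cylinder(h = 25, r = 135);
translate([477, 557, 25]) cylinder(h = 63, r = 57);
translate([477, 557, 88]) cylinder(h = 25, r = 135);


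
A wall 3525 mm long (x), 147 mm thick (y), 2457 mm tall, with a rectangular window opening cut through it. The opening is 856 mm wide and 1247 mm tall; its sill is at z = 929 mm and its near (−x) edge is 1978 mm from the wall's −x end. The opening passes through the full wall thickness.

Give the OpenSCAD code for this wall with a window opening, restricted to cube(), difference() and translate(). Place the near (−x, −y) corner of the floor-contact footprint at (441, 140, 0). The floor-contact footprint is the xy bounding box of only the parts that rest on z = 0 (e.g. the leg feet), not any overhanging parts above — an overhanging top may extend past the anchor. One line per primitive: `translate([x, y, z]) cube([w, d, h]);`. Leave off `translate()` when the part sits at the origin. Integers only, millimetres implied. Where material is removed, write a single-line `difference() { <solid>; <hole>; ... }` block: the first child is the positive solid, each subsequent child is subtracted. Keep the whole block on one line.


difference() { translate([441, 140, 0]) cube([3525, 147, 2457]); translate([2419, 140, 929]) cube([856, 147, 1247]); }


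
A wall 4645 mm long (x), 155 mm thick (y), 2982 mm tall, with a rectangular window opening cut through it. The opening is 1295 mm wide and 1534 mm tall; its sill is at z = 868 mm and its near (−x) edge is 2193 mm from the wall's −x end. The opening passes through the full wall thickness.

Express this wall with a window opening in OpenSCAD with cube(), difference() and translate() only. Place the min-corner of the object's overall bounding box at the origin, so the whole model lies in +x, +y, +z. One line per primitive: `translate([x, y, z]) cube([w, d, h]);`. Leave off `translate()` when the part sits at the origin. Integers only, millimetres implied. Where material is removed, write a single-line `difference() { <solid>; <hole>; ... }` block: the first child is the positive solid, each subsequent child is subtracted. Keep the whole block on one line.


difference() { cube([4645, 155, 2982]); translate([2193, 0, 868]) cube([1295, 155, 1534]); }


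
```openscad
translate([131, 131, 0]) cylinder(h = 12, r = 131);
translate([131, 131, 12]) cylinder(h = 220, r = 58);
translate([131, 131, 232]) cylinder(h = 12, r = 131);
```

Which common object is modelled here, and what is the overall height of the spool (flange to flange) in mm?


A spool. The overall height is 244 mm.

Three coaxial cylinders, large–small–large — a spool. Two 12 mm flanges and a 220 mm core give 12 + 220 + 12 = 244 mm.


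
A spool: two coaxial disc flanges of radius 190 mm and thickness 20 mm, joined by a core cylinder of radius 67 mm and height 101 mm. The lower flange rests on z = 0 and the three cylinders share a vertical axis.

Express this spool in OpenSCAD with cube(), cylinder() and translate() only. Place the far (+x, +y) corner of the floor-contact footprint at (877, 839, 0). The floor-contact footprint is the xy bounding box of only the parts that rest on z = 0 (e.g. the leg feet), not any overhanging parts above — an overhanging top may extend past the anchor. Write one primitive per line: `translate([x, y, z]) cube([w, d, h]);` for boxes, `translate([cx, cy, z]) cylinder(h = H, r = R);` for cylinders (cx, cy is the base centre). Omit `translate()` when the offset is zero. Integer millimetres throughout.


translate([687, 649, 0]) cylinder(h = 20, r = 190);
translate([687, 649, 20]) cylinder(h = 101, r = 67);
translate([687, 649, 121]) cylinder(h = 20, r = 190);


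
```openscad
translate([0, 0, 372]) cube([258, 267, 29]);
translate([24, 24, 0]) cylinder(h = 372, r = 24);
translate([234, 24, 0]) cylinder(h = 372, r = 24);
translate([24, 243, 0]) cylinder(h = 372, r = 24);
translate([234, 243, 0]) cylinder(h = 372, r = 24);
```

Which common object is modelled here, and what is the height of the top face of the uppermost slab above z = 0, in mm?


A stool. The seat height is 401 mm.

A 258×267×29 slab at z = 372 on four corner cylinders — a stool. The seat top is 372 + 29 = 401 mm.


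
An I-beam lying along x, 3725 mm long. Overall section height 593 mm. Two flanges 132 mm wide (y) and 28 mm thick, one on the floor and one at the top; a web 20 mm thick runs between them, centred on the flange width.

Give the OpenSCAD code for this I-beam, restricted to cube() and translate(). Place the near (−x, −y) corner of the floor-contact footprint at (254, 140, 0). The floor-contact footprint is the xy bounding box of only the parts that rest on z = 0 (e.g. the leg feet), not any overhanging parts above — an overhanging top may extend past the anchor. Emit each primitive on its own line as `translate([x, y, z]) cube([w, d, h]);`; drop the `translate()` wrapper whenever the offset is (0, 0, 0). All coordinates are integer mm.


translate([254, 140, 0]) cube([3725, 132, 28]);
translate([254, 196, 28]) cube([3725, 20, 537]);
translate([254, 140, 565]) cube([3725, 132, 28]);


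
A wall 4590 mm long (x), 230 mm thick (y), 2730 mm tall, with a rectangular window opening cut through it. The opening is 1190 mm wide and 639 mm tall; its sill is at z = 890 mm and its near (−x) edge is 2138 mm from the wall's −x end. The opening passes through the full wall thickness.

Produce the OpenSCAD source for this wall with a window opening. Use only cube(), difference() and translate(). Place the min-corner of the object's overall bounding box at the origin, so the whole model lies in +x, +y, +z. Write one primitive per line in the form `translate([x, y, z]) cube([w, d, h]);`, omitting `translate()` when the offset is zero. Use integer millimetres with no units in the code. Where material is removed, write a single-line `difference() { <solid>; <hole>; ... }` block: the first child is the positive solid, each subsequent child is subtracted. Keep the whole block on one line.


difference() { cube([4590, 230, 2730]); translate([2138, 0, 890]) cube([1190, 230, 639]); }


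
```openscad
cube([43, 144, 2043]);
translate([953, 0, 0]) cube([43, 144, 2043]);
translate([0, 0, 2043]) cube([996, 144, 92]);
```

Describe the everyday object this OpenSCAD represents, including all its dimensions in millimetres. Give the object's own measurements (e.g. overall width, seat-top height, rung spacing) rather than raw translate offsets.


A door frame. The clear opening is 910 mm wide and 2043 mm high. Two 43 mm wide jambs, 144 mm deep, stand either side of the opening from the floor to the top of the opening. A 92 mm thick head sits across the top of both jambs, spanning the full outside width of the frame.


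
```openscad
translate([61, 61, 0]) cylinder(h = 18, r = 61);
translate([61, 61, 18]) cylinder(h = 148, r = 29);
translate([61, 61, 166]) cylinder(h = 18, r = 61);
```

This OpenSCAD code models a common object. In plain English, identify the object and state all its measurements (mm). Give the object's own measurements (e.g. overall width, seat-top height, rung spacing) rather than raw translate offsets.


A spool: two coaxial disc flanges of radius 61 mm and thickness 18 mm, joined by a core cylinder of radius 29 mm and height 148 mm. The lower flange rests on z = 0 and the three cylinders share a vertical axis.


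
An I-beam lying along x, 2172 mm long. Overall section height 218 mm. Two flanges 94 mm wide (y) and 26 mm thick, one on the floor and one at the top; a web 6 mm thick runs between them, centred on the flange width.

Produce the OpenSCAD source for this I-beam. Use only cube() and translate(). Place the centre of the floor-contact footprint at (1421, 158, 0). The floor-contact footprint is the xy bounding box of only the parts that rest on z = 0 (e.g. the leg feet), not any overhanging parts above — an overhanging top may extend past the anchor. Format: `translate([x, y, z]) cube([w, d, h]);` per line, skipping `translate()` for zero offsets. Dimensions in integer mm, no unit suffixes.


translate([335, 111, 0]) cube([2172, 94, 26]);
translate([335, 155, 26]) cube([2172, 6, 166]);
translate([335, 111, 192]) cube([2172, 94, 26]);


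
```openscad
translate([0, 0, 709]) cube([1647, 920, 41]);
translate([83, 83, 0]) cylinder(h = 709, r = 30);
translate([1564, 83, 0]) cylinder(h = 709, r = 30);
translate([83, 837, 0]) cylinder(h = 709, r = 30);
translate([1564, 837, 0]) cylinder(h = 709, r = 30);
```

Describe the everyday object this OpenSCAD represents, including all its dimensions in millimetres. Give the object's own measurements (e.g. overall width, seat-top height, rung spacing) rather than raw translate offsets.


A rectangular dining table. The top is 1647×920×41 mm with its upper surface at z = 750 mm. It stands on four round legs of 60 mm diameter, each leg's bounding box inset 53 mm from the nearest pair of top edges, running from the floor to the underside of the top.


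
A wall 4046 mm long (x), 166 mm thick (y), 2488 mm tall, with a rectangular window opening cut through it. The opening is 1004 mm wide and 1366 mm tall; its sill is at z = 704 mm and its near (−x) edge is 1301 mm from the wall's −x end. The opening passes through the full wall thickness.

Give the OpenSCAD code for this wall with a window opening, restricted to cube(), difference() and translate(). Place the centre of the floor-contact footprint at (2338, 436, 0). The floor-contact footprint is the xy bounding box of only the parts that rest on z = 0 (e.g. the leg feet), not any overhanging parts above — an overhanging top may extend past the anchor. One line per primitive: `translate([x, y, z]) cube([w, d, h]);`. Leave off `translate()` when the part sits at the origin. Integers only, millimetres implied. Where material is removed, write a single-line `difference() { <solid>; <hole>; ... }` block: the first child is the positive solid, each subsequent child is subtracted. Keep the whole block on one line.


difference() { translate([315, 353, 0]) cube([4046, 166, 2488]); translate([1616, 353, 704]) cube([1004, 166, 1366]); }


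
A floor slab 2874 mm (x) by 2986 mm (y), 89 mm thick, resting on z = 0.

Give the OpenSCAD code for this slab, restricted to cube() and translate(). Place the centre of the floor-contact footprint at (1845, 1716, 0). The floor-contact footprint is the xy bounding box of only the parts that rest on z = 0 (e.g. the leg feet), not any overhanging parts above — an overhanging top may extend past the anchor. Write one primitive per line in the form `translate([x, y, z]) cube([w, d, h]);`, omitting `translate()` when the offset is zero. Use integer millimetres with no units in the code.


translate([408, 223, 0]) cube([2874, 2986, 89]);


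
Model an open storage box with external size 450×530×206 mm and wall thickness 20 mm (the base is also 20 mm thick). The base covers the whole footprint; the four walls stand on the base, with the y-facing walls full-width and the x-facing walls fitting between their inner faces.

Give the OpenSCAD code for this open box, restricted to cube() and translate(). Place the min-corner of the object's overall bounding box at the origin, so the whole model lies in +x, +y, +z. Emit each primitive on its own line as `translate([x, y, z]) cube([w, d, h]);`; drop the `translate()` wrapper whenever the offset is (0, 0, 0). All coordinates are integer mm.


cube([450, 530, 20]);
translate([0, 0, 20]) cube([450, 20, 186]);
translate([0, 510, 20]) cube([450, 20, 186]);
translate([0, 20, 20]) cube([20, 490, 186]);
translate([430, 20, 20]) cube([20, 490, 186]);


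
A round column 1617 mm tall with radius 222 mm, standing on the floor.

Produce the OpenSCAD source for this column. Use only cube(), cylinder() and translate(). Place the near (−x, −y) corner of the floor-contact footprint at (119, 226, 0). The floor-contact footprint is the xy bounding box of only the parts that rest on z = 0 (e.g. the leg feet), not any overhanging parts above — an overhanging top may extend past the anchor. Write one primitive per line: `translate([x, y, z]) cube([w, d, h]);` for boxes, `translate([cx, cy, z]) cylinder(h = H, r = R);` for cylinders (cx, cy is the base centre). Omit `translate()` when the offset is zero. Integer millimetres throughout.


translate([341, 448, 0]) cylinder(h = 1617, r = 222);


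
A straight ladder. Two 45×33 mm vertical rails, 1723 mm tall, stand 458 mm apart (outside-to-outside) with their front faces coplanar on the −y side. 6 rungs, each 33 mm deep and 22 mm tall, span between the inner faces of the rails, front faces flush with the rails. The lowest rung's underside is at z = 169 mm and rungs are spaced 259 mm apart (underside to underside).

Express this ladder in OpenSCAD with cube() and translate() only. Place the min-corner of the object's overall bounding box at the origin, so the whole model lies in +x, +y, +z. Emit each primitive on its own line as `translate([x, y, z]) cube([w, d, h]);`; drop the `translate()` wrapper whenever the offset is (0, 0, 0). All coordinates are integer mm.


cube([45, 33, 1723]);
translate([413, 0, 0]) cube([45, 33, 1723]);
translate([45, 0, 169]) cube([368, 33, 22]);
translate([45, 0, 428]) cube([368, 33, 22]);
translate([45, 0, 687]) cube([368, 33, 22]);
translate([45, 0, 946]) cube([368, 33, 22]);
translate([45, 0, 1205]) cube([368, 33, 22]);
translate([45, 0, 1464]) cube([368, 33, 22]);


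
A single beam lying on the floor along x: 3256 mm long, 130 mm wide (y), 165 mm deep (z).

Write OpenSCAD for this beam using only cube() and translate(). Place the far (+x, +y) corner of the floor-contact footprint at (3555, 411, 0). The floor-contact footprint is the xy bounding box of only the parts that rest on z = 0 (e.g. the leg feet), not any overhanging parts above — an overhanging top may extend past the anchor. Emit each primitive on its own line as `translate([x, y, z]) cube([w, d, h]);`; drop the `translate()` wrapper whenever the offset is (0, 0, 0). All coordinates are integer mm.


translate([299, 281, 0]) cube([3256, 130, 165]);


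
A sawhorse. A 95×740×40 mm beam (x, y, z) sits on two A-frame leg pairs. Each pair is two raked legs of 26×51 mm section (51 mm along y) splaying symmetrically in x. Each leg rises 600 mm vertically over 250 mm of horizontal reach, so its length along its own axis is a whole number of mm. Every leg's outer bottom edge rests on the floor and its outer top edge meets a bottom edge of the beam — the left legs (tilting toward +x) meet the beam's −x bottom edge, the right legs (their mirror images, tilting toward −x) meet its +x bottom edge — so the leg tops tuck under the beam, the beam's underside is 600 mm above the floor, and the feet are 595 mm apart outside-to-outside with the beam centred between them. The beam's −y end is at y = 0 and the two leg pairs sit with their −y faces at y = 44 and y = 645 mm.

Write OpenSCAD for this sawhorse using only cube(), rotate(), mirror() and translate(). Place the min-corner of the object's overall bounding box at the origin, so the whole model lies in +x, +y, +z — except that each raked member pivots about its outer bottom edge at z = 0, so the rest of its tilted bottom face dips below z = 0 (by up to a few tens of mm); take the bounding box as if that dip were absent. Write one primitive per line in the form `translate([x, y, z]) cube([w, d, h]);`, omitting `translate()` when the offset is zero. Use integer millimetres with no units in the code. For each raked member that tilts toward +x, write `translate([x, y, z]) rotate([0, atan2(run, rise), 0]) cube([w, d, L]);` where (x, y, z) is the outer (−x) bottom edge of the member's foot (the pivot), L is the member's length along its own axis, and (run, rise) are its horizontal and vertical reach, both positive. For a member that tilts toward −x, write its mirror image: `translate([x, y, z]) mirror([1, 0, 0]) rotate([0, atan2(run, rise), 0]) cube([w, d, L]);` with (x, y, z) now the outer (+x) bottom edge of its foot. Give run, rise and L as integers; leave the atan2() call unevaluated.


// leg length = √(250² + 600²) = 650
// right-leg outer foot x = 2·250 + 95 = 595
// beam min-corner = (250, 0, 600)
translate([250, 0, 600]) cube([95, 740, 40]);
translate([0, 44, 0]) rotate([0, atan2(250, 600), 0]) cube([26, 51, 650]);
translate([595, 44, 0]) mirror([1, 0, 0]) rotate([0, atan2(250, 600), 0]) cube([26, 51, 650]);
translate([0, 645, 0]) rotate([0, atan2(250, 600), 0]) cube([26, 51, 650]);
translate([595, 645, 0]) mirror([1, 0, 0]) rotate([0, atan2(250, 600), 0]) cube([26, 51, 650]);


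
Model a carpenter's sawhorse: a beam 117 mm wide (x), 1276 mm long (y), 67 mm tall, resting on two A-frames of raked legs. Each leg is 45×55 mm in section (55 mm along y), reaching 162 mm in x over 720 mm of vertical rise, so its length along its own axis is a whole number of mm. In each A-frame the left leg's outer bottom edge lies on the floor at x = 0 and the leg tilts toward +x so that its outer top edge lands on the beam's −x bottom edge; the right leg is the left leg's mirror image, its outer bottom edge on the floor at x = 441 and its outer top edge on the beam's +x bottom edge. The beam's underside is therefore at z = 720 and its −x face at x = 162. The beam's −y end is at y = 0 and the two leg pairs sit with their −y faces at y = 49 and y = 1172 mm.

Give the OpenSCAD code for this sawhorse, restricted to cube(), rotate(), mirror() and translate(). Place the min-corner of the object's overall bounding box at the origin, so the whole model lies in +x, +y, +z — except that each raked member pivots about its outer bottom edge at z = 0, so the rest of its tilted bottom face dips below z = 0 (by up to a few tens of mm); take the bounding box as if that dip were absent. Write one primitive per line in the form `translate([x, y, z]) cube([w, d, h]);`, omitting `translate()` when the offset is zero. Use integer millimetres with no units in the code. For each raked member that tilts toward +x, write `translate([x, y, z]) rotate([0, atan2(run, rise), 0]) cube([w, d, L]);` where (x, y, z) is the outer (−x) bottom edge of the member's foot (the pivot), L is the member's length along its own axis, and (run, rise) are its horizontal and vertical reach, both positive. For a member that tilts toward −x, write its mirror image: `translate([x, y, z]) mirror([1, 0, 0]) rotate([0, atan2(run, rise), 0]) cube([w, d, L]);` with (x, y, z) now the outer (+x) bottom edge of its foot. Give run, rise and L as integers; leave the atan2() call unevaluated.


// leg length = √(162² + 720²) = 738
// right-leg outer foot x = 2·162 + 117 = 441
// beam min-corner = (162, 0, 720)
translate([162, 0, 720]) cube([117, 1276, 67]);
translate([0, 49, 0]) rotate([0, atan2(162, 720), 0]) cube([45, 55, 738]);
translate([441, 49, 0]) mirror([1, 0, 0]) rotate([0, atan2(162, 720), 0]) cube([45, 55, 738]);
translate([0, 1172, 0]) rotate([0, atan2(162, 720), 0]) cube([45, 55, 738]);
translate([441, 1172, 0]) mirror([1, 0, 0]) rotate([0, atan2(162, 720), 0]) cube([45, 55, 738]);


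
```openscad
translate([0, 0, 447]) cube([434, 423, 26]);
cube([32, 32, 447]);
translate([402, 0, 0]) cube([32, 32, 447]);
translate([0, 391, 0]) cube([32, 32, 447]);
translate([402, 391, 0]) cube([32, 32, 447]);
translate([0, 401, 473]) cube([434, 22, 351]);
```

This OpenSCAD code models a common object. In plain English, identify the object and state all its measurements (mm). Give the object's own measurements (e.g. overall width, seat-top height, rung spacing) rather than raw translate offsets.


A chair. The seat is a 434×423×26 mm slab with its top at z = 473 mm, on four 32×32 mm corner legs (flush with the seat edges, standing on z = 0). A flat backrest 22 mm thick, 351 mm tall, spans the full seat width and rises from the seat top along its +y edge, rear face flush with the rear of the seat.


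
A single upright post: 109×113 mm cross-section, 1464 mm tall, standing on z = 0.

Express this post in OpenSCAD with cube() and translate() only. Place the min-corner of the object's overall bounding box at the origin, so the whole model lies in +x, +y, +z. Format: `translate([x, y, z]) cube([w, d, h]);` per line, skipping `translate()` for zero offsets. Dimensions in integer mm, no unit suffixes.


cube([109, 113, 1464]);


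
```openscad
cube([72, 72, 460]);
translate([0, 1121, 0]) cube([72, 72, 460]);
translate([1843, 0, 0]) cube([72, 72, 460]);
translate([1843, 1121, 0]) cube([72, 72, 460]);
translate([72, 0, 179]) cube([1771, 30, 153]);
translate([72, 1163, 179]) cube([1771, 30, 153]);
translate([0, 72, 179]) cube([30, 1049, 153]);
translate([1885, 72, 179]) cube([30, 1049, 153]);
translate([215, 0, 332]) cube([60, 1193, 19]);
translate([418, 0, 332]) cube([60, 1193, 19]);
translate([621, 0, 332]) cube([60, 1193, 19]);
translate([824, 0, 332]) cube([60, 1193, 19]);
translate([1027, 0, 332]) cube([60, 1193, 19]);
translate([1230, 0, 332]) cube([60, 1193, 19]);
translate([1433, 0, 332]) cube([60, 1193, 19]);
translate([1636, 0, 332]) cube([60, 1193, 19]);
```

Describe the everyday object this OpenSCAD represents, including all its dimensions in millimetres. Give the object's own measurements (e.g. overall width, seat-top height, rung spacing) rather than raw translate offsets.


A bed frame 1915 mm long (x) by 1193 mm wide (y). Four 72×72 mm corner posts, 460 mm tall, at the corners of the footprint. Four rails of 30 mm thickness and 153 mm height run between adjacent posts with their undersides at z = 179 mm, their outer faces flush with the outside of the frame (the two x-running rails run between the posts' inner faces; the two y-running rails run between the posts' inner faces). 8 slats, each 60 mm wide (x) and 19 mm thick, lie across the top of the two x-running rails, running the full 1193 mm width of the frame in y; along x they sit between the end posts with a 143 mm gap after the −x posts and between neighbouring slats, leaving 147 mm before the +x posts.


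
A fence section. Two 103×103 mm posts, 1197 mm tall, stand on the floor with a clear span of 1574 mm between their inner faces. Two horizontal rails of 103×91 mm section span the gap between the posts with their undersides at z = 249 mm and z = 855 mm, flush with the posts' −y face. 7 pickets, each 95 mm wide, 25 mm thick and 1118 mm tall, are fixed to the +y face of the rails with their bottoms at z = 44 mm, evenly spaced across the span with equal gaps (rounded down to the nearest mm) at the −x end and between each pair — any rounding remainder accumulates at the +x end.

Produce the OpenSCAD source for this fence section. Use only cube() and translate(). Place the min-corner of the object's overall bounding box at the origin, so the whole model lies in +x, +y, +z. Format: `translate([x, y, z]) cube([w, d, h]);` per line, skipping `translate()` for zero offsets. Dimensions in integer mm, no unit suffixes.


cube([103, 103, 1197]);
translate([1677, 0, 0]) cube([103, 103, 1197]);
translate([103, 0, 249]) cube([1574, 103, 91]);
translate([103, 0, 855]) cube([1574, 103, 91]);
translate([216, 103, 44]) cube([95, 25, 1118]);
translate([424, 103, 44]) cube([95, 25, 1118]);
translate([632, 103, 44]) cube([95, 25, 1118]);
translate([840, 103, 44]) cube([95, 25, 1118]);
translate([1048, 103, 44]) cube([95, 25, 1118]);
translate([1256, 103, 44]) cube([95, 25, 1118]);
translate([1464, 103, 44]) cube([95, 25, 1118]);


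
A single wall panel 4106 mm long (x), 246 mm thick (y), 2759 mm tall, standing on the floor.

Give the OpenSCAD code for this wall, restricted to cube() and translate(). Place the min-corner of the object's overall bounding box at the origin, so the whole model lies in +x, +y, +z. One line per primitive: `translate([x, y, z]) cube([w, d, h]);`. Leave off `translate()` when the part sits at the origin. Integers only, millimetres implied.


cube([4106, 246, 2759]);


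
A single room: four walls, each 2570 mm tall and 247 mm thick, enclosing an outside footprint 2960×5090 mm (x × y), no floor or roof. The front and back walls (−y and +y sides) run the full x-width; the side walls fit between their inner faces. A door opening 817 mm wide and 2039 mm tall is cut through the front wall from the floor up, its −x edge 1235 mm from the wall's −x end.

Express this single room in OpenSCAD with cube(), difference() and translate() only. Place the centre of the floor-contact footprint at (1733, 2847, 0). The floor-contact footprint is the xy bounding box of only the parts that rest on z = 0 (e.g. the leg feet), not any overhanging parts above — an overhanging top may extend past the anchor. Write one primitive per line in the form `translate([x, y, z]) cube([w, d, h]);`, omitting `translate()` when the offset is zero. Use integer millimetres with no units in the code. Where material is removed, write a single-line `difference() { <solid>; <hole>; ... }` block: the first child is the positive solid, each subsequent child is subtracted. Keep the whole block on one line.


difference() { translate([253, 302, 0]) cube([2960, 247, 2570]); translate([1488, 302, 0]) cube([817, 247, 2039]); }
translate([253, 5145, 0]) cube([2960, 247, 2570]);
translate([253, 549, 0]) cube([247, 4596, 2570]);
translate([2966, 549, 0]) cube([247, 4596, 2570]);


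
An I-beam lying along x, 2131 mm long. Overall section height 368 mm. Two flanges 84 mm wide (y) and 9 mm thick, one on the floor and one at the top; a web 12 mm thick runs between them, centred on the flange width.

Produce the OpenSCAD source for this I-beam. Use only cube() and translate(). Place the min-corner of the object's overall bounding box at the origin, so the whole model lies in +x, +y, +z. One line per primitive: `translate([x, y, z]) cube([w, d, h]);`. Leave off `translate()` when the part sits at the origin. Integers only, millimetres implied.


cube([2131, 84, 9]);
translate([0, 36, 9]) cube([2131, 12, 350]);
translate([0, 0, 359]) cube([2131, 84, 9]);


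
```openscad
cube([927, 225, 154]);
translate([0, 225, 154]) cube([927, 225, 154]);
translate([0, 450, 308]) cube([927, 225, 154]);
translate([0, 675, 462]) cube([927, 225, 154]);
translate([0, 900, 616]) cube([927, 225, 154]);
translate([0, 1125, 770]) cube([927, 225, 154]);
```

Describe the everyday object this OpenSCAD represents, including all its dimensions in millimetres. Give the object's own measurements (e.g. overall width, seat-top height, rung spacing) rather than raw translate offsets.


A straight staircase of 6 solid steps. Each step is 927 mm wide (x), 225 mm deep (y, the going) and 154 mm tall (the rise). The first step rests on the floor; each subsequent step sits one going further in +y and one rise higher in +z, directly behind and above the previous step with no overlap.
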